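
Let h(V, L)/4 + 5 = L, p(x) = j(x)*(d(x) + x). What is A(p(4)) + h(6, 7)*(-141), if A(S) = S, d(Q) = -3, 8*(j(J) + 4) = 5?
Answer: -9051/8 ≈ -1131.4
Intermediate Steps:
j(J) = -27/8 (j(J) = -4 + (1/8)*5 = -4 + 5/8 = -27/8)
p(x) = 81/8 - 27*x/8 (p(x) = -27*(-3 + x)/8 = 81/8 - 27*x/8)
h(V, L) = -20 + 4*L
A(p(4)) + h(6, 7)*(-141) = (81/8 - 27/8*4) + (-20 + 4*7)*(-141) = (81/8 - 27/2) + (-20 + 28)*(-141) = -27/8 + 8*(-141) = -27/8 - 1128 = -9051/8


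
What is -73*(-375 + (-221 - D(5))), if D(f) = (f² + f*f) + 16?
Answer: 48326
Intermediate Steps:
D(f) = 16 + 2*f² (D(f) = (f² + f²) + 16 = 2*f² + 16 = 16 + 2*f²)
-73*(-375 + (-221 - D(5))) = -73*(-375 + (-221 - (16 + 2*5²))) = -73*(-375 + (-221 - (16 + 2*25))) = -73*(-375 + (-221 - (16 + 50))) = -73*(-375 + (-221 - 1*66)) = -73*(-375 + (-221 - 66)) = -73*(-375 - 287) = -73*(-662) = 48326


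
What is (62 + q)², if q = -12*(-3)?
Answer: 9604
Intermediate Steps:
q = 36
(62 + q)² = (62 + 36)² = 98² = 9604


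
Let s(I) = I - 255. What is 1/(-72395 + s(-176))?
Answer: -1/72826 ≈ -1.3731e-5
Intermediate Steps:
s(I) = -255 + I
1/(-72395 + s(-176)) = 1/(-72395 + (-255 - 176)) = 1/(-72395 - 431) = 1/(-72826) = -1/72826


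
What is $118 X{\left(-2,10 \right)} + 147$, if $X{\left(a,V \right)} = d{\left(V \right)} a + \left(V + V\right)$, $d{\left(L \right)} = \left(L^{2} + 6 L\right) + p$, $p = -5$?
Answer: $-34073$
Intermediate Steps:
$d{\left(L \right)} = -5 + L^{2} + 6 L$ ($d{\left(L \right)} = \left(L^{2} + 6 L\right) - 5 = -5 + L^{2} + 6 L$)
$X{\left(a,V \right)} = 2 V + a \left(-5 + V^{2} + 6 V\right)$ ($X{\left(a,V \right)} = \left(-5 + V^{2} + 6 V\right) a + \left(V + V\right) = a \left(-5 + V^{2} + 6 V\right) + 2 V = 2 V + a \left(-5 + V^{2} + 6 V\right)$)
$118 X{\left(-2,10 \right)} + 147 = 118 \left(2 \cdot 10 - 2 \left(-5 + 10^{2} + 6 \cdot 10\right)\right) + 147 = 118 \left(20 - 2 \left(-5 + 100 + 60\right)\right) + 147 = 118 \left(20 - 310\right) + 147 = 118 \left(-290\right) + 147 = -34220 + 147 = -34073$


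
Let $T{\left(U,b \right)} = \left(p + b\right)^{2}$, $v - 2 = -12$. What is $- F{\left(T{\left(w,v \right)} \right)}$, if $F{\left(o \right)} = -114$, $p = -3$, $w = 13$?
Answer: $114$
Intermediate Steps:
$v = -10$ ($v = 2 - 12 = -10$)
$T{\left(U,b \right)} = \left(-3 + b\right)^{2}$
$- F{\left(T{\left(w,v \right)} \right)} = \left(-1\right) \left(-114\right) = 114$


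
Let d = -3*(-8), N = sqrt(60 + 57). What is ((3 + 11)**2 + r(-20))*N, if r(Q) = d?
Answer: 660*sqrt(13) ≈ 2379.7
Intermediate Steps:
N = 3*sqrt(13) (N = sqrt(117) = 3*sqrt(13) ≈ 10.817)
d = 24
r(Q) = 24
((3 + 11)**2 + r(-20))*N = ((3 + 11)**2 + 24)*(3*sqrt(13)) = (14**2 + 24)*(3*sqrt(13)) = (196 + 24)*(3*sqrt(13)) = 220*(3*sqrt(13)) = 660*sqrt(13)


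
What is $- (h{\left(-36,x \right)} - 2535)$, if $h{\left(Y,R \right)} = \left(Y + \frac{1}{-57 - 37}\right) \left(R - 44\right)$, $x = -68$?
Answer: $- \frac{70415}{47} \approx -1498.2$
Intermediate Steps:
$h{\left(Y,R \right)} = \left(-44 + R\right) \left(- \frac{1}{94} + Y\right)$ ($h{\left(Y,R \right)} = \left(Y + \frac{1}{-94}\right) \left(-44 + R\right) = \left(Y - \frac{1}{94}\right) \left(-44 + R\right) = \left(- \frac{1}{94} + Y\right) \left(-44 + R\right) = \left(-44 + R\right) \left(- \frac{1}{94} + Y\right)$)
$- (h{\left(-36,x \right)} - 2535) = - (\left(\frac{22}{47} - -1584 - - \frac{34}{47} - -2448\right) - 2535) = - (\left(\frac{22}{47} + 1584 + \frac{34}{47} + 2448\right) - 2535) = - (\frac{189560}{47} - 2535) = \left(-1\right) \frac{70415}{47} = - \frac{70415}{47}$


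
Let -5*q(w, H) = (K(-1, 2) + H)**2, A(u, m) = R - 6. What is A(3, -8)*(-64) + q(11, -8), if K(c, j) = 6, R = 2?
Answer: 1276/5 ≈ 255.20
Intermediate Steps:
A(u, m) = -4 (A(u, m) = 2 - 6 = -4)
q(w, H) = -(6 + H)**2/5
A(3, -8)*(-64) + q(11, -8) = -4*(-64) - (6 - 8)**2/5 = 256 - 1/5*(-2)**2 = 256 - 1/5*4 = 256 - 4/5 = 1276/5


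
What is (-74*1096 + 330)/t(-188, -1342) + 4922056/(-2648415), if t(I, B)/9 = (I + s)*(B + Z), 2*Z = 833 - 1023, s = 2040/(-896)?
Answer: -460184216978216/243314443972215 ≈ -1.8913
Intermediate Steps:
s = -255/112 (s = 2040*(-1/896) = -255/112 ≈ -2.2768)
Z = -95 (Z = (833 - 1023)/2 = (½)*(-190) = -95)
t(I, B) = 9*(-95 + B)*(-255/112 + I) (t(I, B) = 9*((I - 255/112)*(B - 95)) = 9*((-255/112 + I)*(-95 + B)) = 9*((-95 + B)*(-255/112 + I)) = 9*(-95 + B)*(-255/112 + I))
(-74*1096 + 330)/t(-188, -1342) + 4922056/(-2648415) = (-74*1096 + 330)/(218025/112 - 855*(-188) - 2295/112*(-1342) + 9*(-1342)*(-188)) + 4922056/(-2648415) = (-81104 + 330)/(218025/112 + 160740 + 1539945/56 + 2270664) + 4922056*(-1/2648415) = -80774/275615163/112 - 4922056/2648415 = -80774*112/275615163 - 4922056/2648415 = -9046688/275615163 - 4922056/2648415 = -460184216978216/243314443972215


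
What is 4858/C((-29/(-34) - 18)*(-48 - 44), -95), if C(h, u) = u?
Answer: -4858/95 ≈ -51.137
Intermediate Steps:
4858/C((-29/(-34) - 18)*(-48 - 44), -95) = 4858/(-95) = 4858*(-1/95) = -4858/95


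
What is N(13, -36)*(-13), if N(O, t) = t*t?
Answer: -16848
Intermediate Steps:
N(O, t) = t²
N(13, -36)*(-13) = (-36)²*(-13) = 1296*(-13) = -16848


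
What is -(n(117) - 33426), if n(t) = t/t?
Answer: 33425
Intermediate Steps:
n(t) = 1
-(n(117) - 33426) = -(1 - 33426) = -1*(-33425) = 33425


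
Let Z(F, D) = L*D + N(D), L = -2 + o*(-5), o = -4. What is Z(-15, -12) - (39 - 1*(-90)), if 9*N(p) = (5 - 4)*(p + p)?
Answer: -1043/3 ≈ -347.67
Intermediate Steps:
N(p) = 2*p/9 (N(p) = ((5 - 4)*(p + p))/9 = (1*(2*p))/9 = (2*p)/9 = 2*p/9)
L = 18 (L = -2 - 4*(-5) = -2 + 20 = 18)
Z(F, D) = 164*D/9 (Z(F, D) = 18*D + 2*D/9 = 164*D/9)
Z(-15, -12) - (39 - 1*(-90)) = (164/9)*(-12) - (39 - 1*(-90)) = -656/3 - (39 + 90) = -656/3 - 1*129 = -656/3 - 129 = -1043/3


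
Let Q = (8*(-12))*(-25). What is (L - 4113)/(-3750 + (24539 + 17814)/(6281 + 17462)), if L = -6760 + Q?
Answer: 201174439/88993897 ≈ 2.2605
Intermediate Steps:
Q = 2400 (Q = -96*(-25) = 2400)
L = -4360 (L = -6760 + 2400 = -4360)
(L - 4113)/(-3750 + (24539 + 17814)/(6281 + 17462)) = (-4360 - 4113)/(-3750 + (24539 + 17814)/(6281 + 17462)) = -8473/(-3750 + 42353/23743) = -8473/(-88993897/23743) = -8473*(-23743/88993897) = 201174439/88993897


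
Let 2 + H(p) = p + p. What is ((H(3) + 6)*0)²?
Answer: 0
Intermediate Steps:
H(p) = -2 + 2*p (H(p) = -2 + (p + p) = -2 + 2*p)
((H(3) + 6)*0)² = (((-2 + 2*3) + 6)*0)² = (((-2 + 6) + 6)*0)² = ((4 + 6)*0)² = (10*0)² = 0² = 0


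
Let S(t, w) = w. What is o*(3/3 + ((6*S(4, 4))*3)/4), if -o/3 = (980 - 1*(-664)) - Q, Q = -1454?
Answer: -176586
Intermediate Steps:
o = -9294 (o = -3*((980 - 1*(-664)) - 1*(-1454)) = -3*((980 + 664) + 1454) = -3*(1644 + 1454) = -3*3098 = -9294)
o*(3/3 + ((6*S(4, 4))*3)/4) = -9294*(3/3 + ((6*4)*3)/4) = -9294*(3*(⅓) + (24*3)*(¼)) = -9294*(1 + 72*(¼)) = -9294*(1 + 18) = -9294*19 = -176586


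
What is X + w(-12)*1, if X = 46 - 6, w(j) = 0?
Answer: 40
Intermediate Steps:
X = 40
X + w(-12)*1 = 40 + 0*1 = 40 + 0 = 40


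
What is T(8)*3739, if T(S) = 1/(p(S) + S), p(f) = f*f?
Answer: 3739/72 ≈ 51.931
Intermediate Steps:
p(f) = f**2
T(S) = 1/(S + S**2) (T(S) = 1/(S**2 + S) = 1/(S + S**2))
T(8)*3739 = (1/(8*(1 + 8)))*3739 = ((1/8)/9)*3739 = ((1/8)*(1/9))*3739 = (1/72)*3739 = 3739/72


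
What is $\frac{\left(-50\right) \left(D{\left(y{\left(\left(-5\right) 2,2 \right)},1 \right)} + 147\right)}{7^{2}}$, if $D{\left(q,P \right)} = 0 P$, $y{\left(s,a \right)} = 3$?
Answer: $-150$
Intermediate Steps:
$D{\left(q,P \right)} = 0$
$\frac{\left(-50\right) \left(D{\left(y{\left(\left(-5\right) 2,2 \right)},1 \right)} + 147\right)}{7^{2}} = \frac{\left(-50\right) \left(0 + 147\right)}{7^{2}} = \frac{\left(-50\right) 147}{49} = \left(-7350\right) \frac{1}{49} = -150$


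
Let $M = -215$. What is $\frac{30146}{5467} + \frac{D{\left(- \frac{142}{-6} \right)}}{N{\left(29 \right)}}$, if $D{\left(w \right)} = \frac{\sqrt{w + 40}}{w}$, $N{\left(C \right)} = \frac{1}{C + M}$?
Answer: $\frac{30146}{5467} - \frac{186 \sqrt{573}}{71} \approx -57.195$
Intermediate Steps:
$N{\left(C \right)} = \frac{1}{-215 + C}$ ($N{\left(C \right)} = \frac{1}{C - 215} = \frac{1}{-215 + C}$)
$D{\left(w \right)} = \frac{\sqrt{40 + w}}{w}$
$\frac{30146}{5467} + \frac{D{\left(- \frac{142}{-6} \right)}}{N{\left(29 \right)}} = \frac{30146}{5467} + \frac{\frac{1}{\left(-142\right) \frac{1}{-6}} \sqrt{40 - \frac{142}{-6}}}{\frac{1}{-215 + 29}} = 30146 \cdot \frac{1}{5467} + \frac{\frac{1}{\left(-142\right) \left(- \frac{1}{6}\right)} \sqrt{40 - - \frac{71}{3}}}{\frac{1}{-186}} = \frac{30146}{5467} + \frac{\frac{1}{\frac{71}{3}} \sqrt{40 + \frac{71}{3}}}{- \frac{1}{186}} = \frac{30146}{5467} + \frac{3 \sqrt{\frac{191}{3}}}{71} \left(-186\right) = \frac{30146}{5467} + \frac{3 \frac{\sqrt{573}}{3}}{71} \left(-186\right) = \frac{30146}{5467} + \frac{\sqrt{573}}{71} \left(-186\right) = \frac{30146}{5467} - \frac{186 \sqrt{573}}{71}$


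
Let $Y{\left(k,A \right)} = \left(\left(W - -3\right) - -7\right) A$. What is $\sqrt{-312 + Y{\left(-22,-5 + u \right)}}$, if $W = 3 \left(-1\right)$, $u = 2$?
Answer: $3 i \sqrt{37} \approx 18.248 i$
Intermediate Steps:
$W = -3$
$Y{\left(k,A \right)} = 7 A$ ($Y{\left(k,A \right)} = \left(\left(-3 - -3\right) - -7\right) A = \left(\left(-3 + 3\right) + 7\right) A = \left(0 + 7\right) A = 7 A$)
$\sqrt{-312 + Y{\left(-22,-5 + u \right)}} = \sqrt{-312 + 7 \left(-5 + 2\right)} = \sqrt{-312 + 7 \left(-3\right)} = \sqrt{-312 - 21} = \sqrt{-333} = 3 i \sqrt{37}$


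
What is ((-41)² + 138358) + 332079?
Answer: 472118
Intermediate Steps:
((-41)² + 138358) + 332079 = (1681 + 138358) + 332079 = 140039 + 332079 = 472118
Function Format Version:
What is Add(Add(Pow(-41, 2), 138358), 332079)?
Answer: 472118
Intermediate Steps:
Add(Add(Pow(-41, 2), 138358), 332079) = Add(Add(1681, 138358), 332079) = Add(140039, 332079) = 472118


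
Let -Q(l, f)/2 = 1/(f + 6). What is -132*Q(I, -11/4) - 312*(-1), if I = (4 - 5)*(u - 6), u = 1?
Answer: 5112/13 ≈ 393.23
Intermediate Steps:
I = 5 (I = (4 - 5)*(1 - 6) = -1*(-5) = 5)
Q(l, f) = -2/(6 + f) (Q(l, f) = -2/(f + 6) = -2/(6 + f))
-132*Q(I, -11/4) - 312*(-1) = -(-264)/(6 - 11/4) - 312*(-1) = -(-264)/(6 - 11*1/4) - 52*(-6) = -(-264)/(6 - 11/4) + 312 = -(-264)/13/4 + 312 = -(-264)*4/13 + 312 = -132*(-8/13) + 312 = 1056/13 + 312 = 5112/13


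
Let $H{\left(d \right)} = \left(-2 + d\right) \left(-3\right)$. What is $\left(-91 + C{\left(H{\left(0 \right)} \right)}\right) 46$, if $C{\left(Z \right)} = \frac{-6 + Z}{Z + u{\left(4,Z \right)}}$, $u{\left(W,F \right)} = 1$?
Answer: $-4186$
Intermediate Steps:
$H{\left(d \right)} = 6 - 3 d$
$C{\left(Z \right)} = \frac{-6 + Z}{1 + Z}$ ($C{\left(Z \right)} = \frac{-6 + Z}{Z + 1} = \frac{-6 + Z}{1 + Z}$)
$\left(-91 + C{\left(H{\left(0 \right)} \right)}\right) 46 = \left(-91 + \frac{-6 + \left(6 - 0\right)}{1 + \left(6 - 0\right)}\right) 46 = \left(-91 + \frac{-6 + \left(6 + 0\right)}{1 + \left(6 + 0\right)}\right) 46 = \left(-91 + \frac{-6 + 6}{1 + 6}\right) 46 = \left(-91 + \frac{1}{7} \cdot 0\right) 46 = \left(-91 + 0\right) 46 = \left(-91\right) 46 = -4186$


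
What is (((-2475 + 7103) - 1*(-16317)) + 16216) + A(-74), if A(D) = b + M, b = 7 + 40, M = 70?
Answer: 37278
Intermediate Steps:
b = 47
A(D) = 117 (A(D) = 47 + 70 = 117)
(((-2475 + 7103) - 1*(-16317)) + 16216) + A(-74) = (((-2475 + 7103) - 1*(-16317)) + 16216) + 117 = ((4628 + 16317) + 16216) + 117 = (20945 + 16216) + 117 = 37161 + 117 = 37278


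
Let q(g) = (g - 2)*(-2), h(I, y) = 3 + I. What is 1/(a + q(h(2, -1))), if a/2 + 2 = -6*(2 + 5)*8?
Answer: -1/682 ≈ -0.0014663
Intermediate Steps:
q(g) = 4 - 2*g (q(g) = (-2 + g)*(-2) = 4 - 2*g)
a = -676 (a = -4 + 2*(-6*(2 + 5)*8) = -4 + 2*(-6*7*8) = -4 + 2*(-42*8) = -4 + 2*(-336) = -4 - 672 = -676)
1/(a + q(h(2, -1))) = 1/(-676 + (4 - 2*(3 + 2))) = 1/(-676 + (4 - 2*5)) = 1/(-676 + (4 - 10)) = 1/(-676 - 6) = 1/(-682) = -1/682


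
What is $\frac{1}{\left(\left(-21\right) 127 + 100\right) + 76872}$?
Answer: $\frac{1}{74305} \approx 1.3458 \cdot 10^{-5}$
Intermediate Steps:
$\frac{1}{\left(\left(-21\right) 127 + 100\right) + 76872} = \frac{1}{\left(-2667 + 100\right) + 76872} = \frac{1}{-2567 + 76872} = \frac{1}{74305}$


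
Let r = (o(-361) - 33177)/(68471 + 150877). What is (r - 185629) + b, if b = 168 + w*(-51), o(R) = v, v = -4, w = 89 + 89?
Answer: -42671773753/219348 ≈ -1.9454e+5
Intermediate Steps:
w = 178
o(R) = -4
r = -33181/219348 (r = (-4 - 33177)/(68471 + 150877) = -33181/219348 ≈ -0.15127)
b = -8910 (b = 168 + 178*(-51) = 168 - 9078 = -8910)
(r - 185629) + b = (-33181/219348 - 185629) - 8910 = -40717383073/219348 - 8910 = -42671773753/219348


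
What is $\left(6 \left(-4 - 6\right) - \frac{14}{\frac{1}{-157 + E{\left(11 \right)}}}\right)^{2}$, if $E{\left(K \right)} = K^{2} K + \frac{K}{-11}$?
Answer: $271656324$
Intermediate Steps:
$E{\left(K \right)} = K^{3} - \frac{K}{11}$ ($E{\left(K \right)} = K^{3} + K \left(- \frac{1}{11}\right) = K^{3} - \frac{K}{11}$)
$\left(6 \left(-4 - 6\right) - \frac{14}{\frac{1}{-157 + E{\left(11 \right)}}}\right)^{2} = \left(6 \left(-4 - 6\right) - \frac{14}{\frac{1}{-157 + \left(11^{3} - 1\right)}}\right)^{2} = \left(6 \left(-10\right) - \frac{14}{\frac{1}{-157 + \left(1331 - 1\right)}}\right)^{2} = \left(-60 - \frac{14}{\frac{1}{-157 + 1330}}\right)^{2} = \left(-60 - \frac{14}{\frac{1}{1173}}\right)^{2} = \left(-60 - 14 \frac{1}{\frac{1}{1173}}\right)^{2} = \left(-60 - 16422\right)^{2} = \left(-16482\right)^{2} = 271656324$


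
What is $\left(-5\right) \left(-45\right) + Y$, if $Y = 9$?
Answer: $234$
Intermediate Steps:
$\left(-5\right) \left(-45\right) + Y = \left(-5\right) \left(-45\right) + 9 = 225 + 9 = 234$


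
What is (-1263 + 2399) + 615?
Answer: 1751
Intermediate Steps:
(-1263 + 2399) + 615 = 1136 + 615 = 1751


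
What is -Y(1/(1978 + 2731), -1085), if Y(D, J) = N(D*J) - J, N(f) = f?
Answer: -5108180/4709 ≈ -1084.8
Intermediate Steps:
Y(D, J) = -J + D*J (Y(D, J) = D*J - J = -J + D*J)
-Y(1/(1978 + 2731), -1085) = -(-1085)*(-1 + 1/(1978 + 2731)) = -(-1085)*(-1 + 1/4709) = -(-1085)*(-4708)/4709 = -1*5108180/4709 = -5108180/4709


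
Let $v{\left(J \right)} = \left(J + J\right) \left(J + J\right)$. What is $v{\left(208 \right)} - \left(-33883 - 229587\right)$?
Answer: $436526$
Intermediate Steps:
$v{\left(J \right)} = 4 J^{2}$ ($v{\left(J \right)} = 2 J 2 J = 4 J^{2}$)
$v{\left(208 \right)} - \left(-33883 - 229587\right) = 4 \cdot 208^{2} - \left(-33883 - 229587\right) = 4 \cdot 43264 - -263470 = 173056 + 263470 = 436526$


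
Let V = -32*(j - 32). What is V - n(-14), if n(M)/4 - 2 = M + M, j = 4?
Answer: 1000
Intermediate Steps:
n(M) = 8 + 8*M (n(M) = 8 + 4*(M + M) = 8 + 4*(2*M) = 8 + 8*M)
V = 896 (V = -32*(4 - 32) = -32*(-28) = 896)
V - n(-14) = 896 - (8 + 8*(-14)) = 896 - (8 - 112) = 896 - 1*(-104) = 896 + 104 = 1000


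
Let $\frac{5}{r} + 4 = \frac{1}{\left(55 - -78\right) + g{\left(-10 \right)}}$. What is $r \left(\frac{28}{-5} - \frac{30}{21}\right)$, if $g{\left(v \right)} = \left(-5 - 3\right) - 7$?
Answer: $\frac{9676}{1099} \approx 8.8044$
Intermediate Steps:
$g{\left(v \right)} = -15$ ($g{\left(v \right)} = -8 - 7 = -15$)
$r = - \frac{590}{471}$ ($r = \frac{5}{-4 + \frac{1}{\left(55 - -78\right) - 15}} = \frac{5}{-4 + \frac{1}{\left(55 + 78\right) - 15}} = \frac{5}{-4 + \frac{1}{133 - 15}} = \frac{5}{-4 + \frac{1}{118}} = \frac{5}{- \frac{471}{118}} = 5 \left(- \frac{118}{471}\right) = - \frac{590}{471} \approx -1.2527$)
$r \left(\frac{28}{-5} - \frac{30}{21}\right) = - \frac{590 \left(\frac{28}{-5} - \frac{30}{21}\right)}{471} = - \frac{590 \left(28 \left(- \frac{1}{5}\right) - \frac{10}{7}\right)}{471} = - \frac{590 \left(- \frac{28}{5} - \frac{10}{7}\right)}{471} = \left(- \frac{590}{471}\right) \left(- \frac{246}{35}\right) = \frac{9676}{1099}$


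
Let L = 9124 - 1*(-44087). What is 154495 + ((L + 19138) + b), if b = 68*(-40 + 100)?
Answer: 230924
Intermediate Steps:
L = 53211 (L = 9124 + 44087 = 53211)
b = 4080 (b = 68*60 = 4080)
154495 + ((L + 19138) + b) = 154495 + ((53211 + 19138) + 4080) = 154495 + (72349 + 4080) = 154495 + 76429 = 230924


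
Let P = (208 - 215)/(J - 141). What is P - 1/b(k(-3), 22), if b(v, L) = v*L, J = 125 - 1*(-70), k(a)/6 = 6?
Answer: -311/2376 ≈ -0.13089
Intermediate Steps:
k(a) = 36 (k(a) = 6*6 = 36)
J = 195 (J = 125 + 70 = 195)
b(v, L) = L*v
P = -7/54 (P = (208 - 215)/(195 - 141) = -7/54 ≈ -0.12963)
P - 1/b(k(-3), 22) = -7/54 - 1/(22*36) = -7/54 - 1/792 = -311/2376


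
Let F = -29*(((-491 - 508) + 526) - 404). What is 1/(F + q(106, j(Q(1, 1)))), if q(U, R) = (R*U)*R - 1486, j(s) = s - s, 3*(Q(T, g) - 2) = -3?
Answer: 1/23947 ≈ 4.1759e-5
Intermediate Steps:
Q(T, g) = 1 (Q(T, g) = 2 + (⅓)*(-3) = 2 - 1 = 1)
j(s) = 0
F = 25433 (F = -29*((-999 + 526) - 404) = -29*(-473 - 404) = -29*(-877) = 25433)
q(U, R) = -1486 + U*R² (q(U, R) = U*R² - 1486 = -1486 + U*R²)
1/(F + q(106, j(Q(1, 1)))) = 1/(25433 + (-1486 + 106*0²)) = 1/(25433 + (-1486 + 106*0)) = 1/(25433 + (-1486 + 0)) = 1/(25433 - 1486) = 1/23947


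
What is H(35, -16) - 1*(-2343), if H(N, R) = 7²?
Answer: 2392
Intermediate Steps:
H(N, R) = 49
H(35, -16) - 1*(-2343) = 49 - 1*(-2343) = 49 + 2343 = 2392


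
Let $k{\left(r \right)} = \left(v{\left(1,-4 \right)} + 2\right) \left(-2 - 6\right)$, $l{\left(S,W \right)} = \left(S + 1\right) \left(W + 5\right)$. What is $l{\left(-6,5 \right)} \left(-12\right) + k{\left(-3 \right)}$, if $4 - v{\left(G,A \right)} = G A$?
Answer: $520$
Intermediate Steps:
$l{\left(S,W \right)} = \left(1 + S\right) \left(5 + W\right)$
$v{\left(G,A \right)} = 4 - A G$ ($v{\left(G,A \right)} = 4 - G A = 4 - A G$)
$k{\left(r \right)} = -80$ ($k{\left(r \right)} = \left(\left(4 - \left(-4\right) 1\right) + 2\right) \left(-2 - 6\right) = \left(\left(4 + 4\right) + 2\right) \left(-8\right) = \left(8 + 2\right) \left(-8\right) = 10 \left(-8\right) = -80$)
$l{\left(-6,5 \right)} \left(-12\right) + k{\left(-3 \right)} = \left(5 + 5 + 5 \left(-6\right) - 30\right) \left(-12\right) - 80 = \left(5 + 5 - 30 - 30\right) \left(-12\right) - 80 = \left(-50\right) \left(-12\right) - 80 = 600 - 80 = 520$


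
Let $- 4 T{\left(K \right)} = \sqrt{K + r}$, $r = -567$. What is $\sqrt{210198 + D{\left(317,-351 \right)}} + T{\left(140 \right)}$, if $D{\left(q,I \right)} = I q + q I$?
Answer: $\frac{i \left(- \sqrt{427} + 16 \sqrt{771}\right)}{4} \approx 105.9 i$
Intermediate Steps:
$D{\left(q,I \right)} = 2 I q$ ($D{\left(q,I \right)} = I q + I q = 2 I q$)
$T{\left(K \right)} = - \frac{\sqrt{-567 + K}}{4}$ ($T{\left(K \right)} = - \frac{\sqrt{K - 567}}{4} = - \frac{\sqrt{-567 + K}}{4}$)
$\sqrt{210198 + D{\left(317,-351 \right)}} + T{\left(140 \right)} = \sqrt{210198 + 2 \left(-351\right) 317} - \frac{\sqrt{-567 + 140}}{4} = \sqrt{210198 - 222534} - \frac{\sqrt{-427}}{4} = \sqrt{-12336} - \frac{i \sqrt{427}}{4} = 4 i \sqrt{771} - \frac{i \sqrt{427}}{4}$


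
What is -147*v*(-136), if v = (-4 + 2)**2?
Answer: 79968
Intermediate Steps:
v = 4 (v = (-2)**2 = 4)
-147*v*(-136) = -147*4*(-136) = -588*(-136) = 79968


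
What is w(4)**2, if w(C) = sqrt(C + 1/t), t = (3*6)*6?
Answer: 433/108 ≈ 4.0093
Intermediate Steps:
t = 108 (t = 18*6 = 108)
w(C) = sqrt(1/108 + C) (w(C) = sqrt(C + 1/108) = sqrt(1/108 + C))
w(4)**2 = (sqrt(3 + 324*4)/18)**2 = (sqrt(3 + 1296)/18)**2 = (sqrt(1299)/18)**2 = 433/108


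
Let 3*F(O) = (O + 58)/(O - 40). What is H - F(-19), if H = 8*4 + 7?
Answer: 2314/59 ≈ 39.220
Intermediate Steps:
H = 39 (H = 32 + 7 = 39)
F(O) = (58 + O)/(3*(-40 + O)) (F(O) = ((O + 58)/(O - 40))/3 = ((58 + O)/(-40 + O))/3 = (58 + O)/(3*(-40 + O)))
H - F(-19) = 39 - (58 - 19)/(3*(-40 - 19)) = 39 - 39/(3*(-59)) = 39 - (-1)*39/(3*59) = 39 - 1*(-13/59) = 39 + 13/59 = 2314/59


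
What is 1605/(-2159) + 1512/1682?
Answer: 282399/1815719 ≈ 0.15553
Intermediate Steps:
1605/(-2159) + 1512/1682 = 1605*(-1/2159) + 1512*(1/1682) = -1605/2159 + 756/841 = 282399/1815719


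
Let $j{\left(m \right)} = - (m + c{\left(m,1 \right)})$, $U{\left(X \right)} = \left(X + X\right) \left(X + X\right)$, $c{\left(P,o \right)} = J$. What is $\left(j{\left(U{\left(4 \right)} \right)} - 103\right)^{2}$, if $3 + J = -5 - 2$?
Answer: $24649$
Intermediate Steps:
$J = -10$ ($J = -3 - 7 = -10$)
$c{\left(P,o \right)} = -10$
$U{\left(X \right)} = 4 X^{2}$ ($U{\left(X \right)} = 2 X 2 X = 4 X^{2}$)
$j{\left(m \right)} = 10 - m$ ($j{\left(m \right)} = - (m - 10) = - (-10 + m) = 10 - m$)
$\left(j{\left(U{\left(4 \right)} \right)} - 103\right)^{2} = \left(\left(10 - 4 \cdot 4^{2}\right) - 103\right)^{2} = \left(\left(10 - 4 \cdot 16\right) - 103\right)^{2} = \left(\left(10 - 64\right) - 103\right)^{2} = \left(-54 - 103\right)^{2} = \left(-157\right)^{2} = 24649$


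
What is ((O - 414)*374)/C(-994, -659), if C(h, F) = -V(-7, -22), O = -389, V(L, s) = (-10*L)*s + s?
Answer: -13651/71 ≈ -192.27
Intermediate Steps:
V(L, s) = s - 10*L*s (V(L, s) = -10*L*s + s = s - 10*L*s)
C(h, F) = 1562 (C(h, F) = -(-22)*(1 - 10*(-7)) = -(-22)*(1 + 70) = -(-22)*71 = -1*(-1562) = 1562)
((O - 414)*374)/C(-994, -659) = ((-389 - 414)*374)/1562 = -803*374*(1/1562) = -300322*1/1562 = -13651/71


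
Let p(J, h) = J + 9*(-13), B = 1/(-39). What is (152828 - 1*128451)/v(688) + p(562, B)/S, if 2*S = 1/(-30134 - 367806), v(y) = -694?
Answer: -245791644777/694 ≈ -3.5417e+8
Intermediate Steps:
B = -1/39 ≈ -0.025641
S = -1/795880 (S = 1/(2*(-30134 - 367806)) = (½)/(-397940) = (½)*(-1/397940) = -1/795880 ≈ -1.2565e-6)
p(J, h) = -117 + J (p(J, h) = J - 117 = -117 + J)
(152828 - 1*128451)/v(688) + p(562, B)/S = (152828 - 1*128451)/(-694) + (-117 + 562)/(-1/795880) = (152828 - 128451)*(-1/694) + 445*(-795880) = 24377*(-1/694) - 354166600 = -24377/694 - 354166600 = -245791644777/694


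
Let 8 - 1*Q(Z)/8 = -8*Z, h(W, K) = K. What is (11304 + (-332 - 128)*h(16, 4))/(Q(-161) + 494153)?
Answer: 9464/483913 ≈ 0.019557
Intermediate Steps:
Q(Z) = 64 + 64*Z (Q(Z) = 64 - (-64)*Z = 64 + 64*Z)
(11304 + (-332 - 128)*h(16, 4))/(Q(-161) + 494153) = (11304 + (-332 - 128)*4)/((64 + 64*(-161)) + 494153) = (11304 - 460*4)/((64 - 10304) + 494153) = (11304 - 1840)/(-10240 + 494153) = 9464/483913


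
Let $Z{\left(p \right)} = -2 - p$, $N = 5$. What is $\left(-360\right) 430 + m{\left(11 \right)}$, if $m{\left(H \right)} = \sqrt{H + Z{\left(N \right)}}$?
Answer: $-154798$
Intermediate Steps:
$m{\left(H \right)} = \sqrt{-7 + H}$ ($m{\left(H \right)} = \sqrt{H - 7} = \sqrt{-7 + H}$)
$\left(-360\right) 430 + m{\left(11 \right)} = \left(-360\right) 430 + \sqrt{-7 + 11} = -154800 + \sqrt{4} = -154800 + 2 = -154798$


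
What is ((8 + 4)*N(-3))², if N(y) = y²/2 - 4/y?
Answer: 4900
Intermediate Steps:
N(y) = y²/2 - 4/y (N(y) = y²*(½) - 4/y = y²/2 - 4/y)
((8 + 4)*N(-3))² = ((8 + 4)*((½)*(-8 + (-3)³)/(-3)))² = (12*((½)*(-⅓)*(-8 - 27)))² = (12*((½)*(-⅓)*(-35)))² = (12*(35/6))² = 70² = 4900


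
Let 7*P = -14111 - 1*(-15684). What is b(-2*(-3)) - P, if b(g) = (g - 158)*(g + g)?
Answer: -14341/7 ≈ -2048.7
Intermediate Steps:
b(g) = 2*g*(-158 + g) (b(g) = (-158 + g)*(2*g) = 2*g*(-158 + g))
P = 1573/7 (P = (-14111 - 1*(-15684))/7 = (-14111 + 15684)/7 = (⅐)*1573 = 1573/7 ≈ 224.71)
b(-2*(-3)) - P = 2*(-2*(-3))*(-158 - 2*(-3)) - 1*1573/7 = 2*6*(-158 + 6) - 1573/7 = 2*6*(-152) - 1573/7 = -1824 - 1573/7 = -14341/7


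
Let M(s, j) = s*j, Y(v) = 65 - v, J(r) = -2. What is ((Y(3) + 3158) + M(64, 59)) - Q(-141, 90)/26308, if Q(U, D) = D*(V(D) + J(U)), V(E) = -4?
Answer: 46012827/6577 ≈ 6996.0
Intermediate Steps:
Q(U, D) = -6*D (Q(U, D) = D*(-4 - 2) = D*(-6) = -6*D)
M(s, j) = j*s
((Y(3) + 3158) + M(64, 59)) - Q(-141, 90)/26308 = (((65 - 1*3) + 3158) + 59*64) - (-6*90)/26308 = (((65 - 3) + 3158) + 3776) - (-540)/26308 = ((62 + 3158) + 3776) - 1*(-135/6577) = (3220 + 3776) + 135/6577 = 6996 + 135/6577 = 46012827/6577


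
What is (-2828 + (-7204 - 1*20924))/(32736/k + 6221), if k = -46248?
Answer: -59652212/11986503 ≈ -4.9766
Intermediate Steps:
(-2828 + (-7204 - 1*20924))/(32736/k + 6221) = (-2828 + (-7204 - 1*20924))/(32736/(-46248) + 6221) = (-2828 + (-7204 - 20924))/(32736*(-1/46248) + 6221) = (-2828 - 28128)/(-1364/1927 + 6221) = -30956/11986503/1927 = -30956*1927/11986503 = -59652212/11986503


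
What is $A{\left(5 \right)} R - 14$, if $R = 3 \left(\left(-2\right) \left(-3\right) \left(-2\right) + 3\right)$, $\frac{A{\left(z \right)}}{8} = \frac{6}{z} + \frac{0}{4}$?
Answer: $- \frac{1366}{5} \approx -273.2$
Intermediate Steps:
$A{\left(z \right)} = \frac{48}{z}$ ($A{\left(z \right)} = 8 \left(\frac{6}{z} + \frac{0}{4}\right) = 8 \left(\frac{6}{z} + 0 \cdot \frac{1}{4}\right) = 8 \left(\frac{6}{z} + 0\right) = 8 \frac{6}{z} = \frac{48}{z}$)
$R = -27$ ($R = 3 \left(6 \left(-2\right) + 3\right) = 3 \left(-12 + 3\right) = 3 \left(-9\right) = -27$)
$A{\left(5 \right)} R - 14 = \frac{48}{5} \left(-27\right) - 14 = - \frac{1296}{5} - 14 = - \frac{1366}{5}$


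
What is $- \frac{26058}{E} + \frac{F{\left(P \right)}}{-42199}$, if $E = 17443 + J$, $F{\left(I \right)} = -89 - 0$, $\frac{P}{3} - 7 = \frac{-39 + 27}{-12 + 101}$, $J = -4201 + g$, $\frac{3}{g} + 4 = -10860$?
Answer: $- \frac{3977828265241}{2023597975305} \approx -1.9657$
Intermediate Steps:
$g = - \frac{3}{10864}$ ($g = \frac{3}{-4 - 10860} = \frac{3}{-10864} = 3 \left(- \frac{1}{10864}\right) = - \frac{3}{10864} \approx -0.00027614$)
$J = - \frac{45639667}{10864}$ ($J = -4201 - \frac{3}{10864} = - \frac{45639667}{10864} \approx -4201.0$)
$P = \frac{1833}{89}$ ($P = 21 + 3 \frac{-39 + 27}{-12 + 101} = 21 + 3 \left(- \frac{12}{89}\right) = 21 - \frac{36}{89} = \frac{1833}{89} \approx 20.596$)
$F{\left(I \right)} = -89$ ($F{\left(I \right)} = -89 + 0 = -89$)
$E = \frac{143861085}{10864}$ ($E = 17443 - \frac{45639667}{10864} = \frac{143861085}{10864} \approx 13242.0$)
$- \frac{26058}{E} + \frac{F{\left(P \right)}}{-42199} = - \frac{26058}{\frac{143861085}{10864}} - \frac{89}{-42199} = \left(-26058\right) \frac{10864}{143861085} - - \frac{89}{42199} = - \frac{94364704}{47953695} + \frac{89}{42199} = - \frac{3977828265241}{2023597975305}$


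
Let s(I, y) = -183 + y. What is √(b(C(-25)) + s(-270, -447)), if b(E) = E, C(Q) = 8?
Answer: I*√622 ≈ 24.94*I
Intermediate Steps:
√(b(C(-25)) + s(-270, -447)) = √(8 + (-183 - 447)) = √(8 - 630) = √(-622) = I*√622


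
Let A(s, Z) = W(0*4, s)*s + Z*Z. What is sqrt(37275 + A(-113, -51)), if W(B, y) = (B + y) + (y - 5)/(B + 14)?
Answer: sqrt(2626274)/7 ≈ 231.51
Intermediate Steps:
W(B, y) = B + y + (-5 + y)/(14 + B) (W(B, y) = (B + y) + (-5 + y)/(14 + B) = B + y + (-5 + y)/(14 + B))
A(s, Z) = Z**2 + s*(-5/14 + 15*s/14) (A(s, Z) = ((-5 + (0*4)**2 + 14*(0*4) + 15*s + (0*4)*s)/(14 + 0*4))*s + Z*Z = ((-5 + 0**2 + 14*0 + 15*s + 0*s)/(14 + 0))*s + Z**2 = ((-5 + 0 + 0 + 15*s + 0)/14)*s + Z**2 = ((-5 + 15*s)/14)*s + Z**2 = (-5/14 + 15*s/14)*s + Z**2 = s*(-5/14 + 15*s/14) + Z**2 = Z**2 + s*(-5/14 + 15*s/14))
sqrt(37275 + A(-113, -51)) = sqrt(37275 + ((-51)**2 + (5/14)*(-113)*(-1 + 3*(-113)))) = sqrt(37275 + (2601 + (5/14)*(-113)*(-1 - 339))) = sqrt(37275 + (2601 + (5/14)*(-113)*(-340))) = sqrt(37275 + (2601 + 96050/7)) = sqrt(37275 + 114257/7) = sqrt(375182/7) = sqrt(2626274)/7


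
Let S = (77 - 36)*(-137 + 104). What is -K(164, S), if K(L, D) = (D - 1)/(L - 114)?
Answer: 677/25 ≈ 27.080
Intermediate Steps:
S = -1353 (S = 41*(-33) = -1353)
K(L, D) = (-1 + D)/(-114 + L)
-K(164, S) = -(-1 - 1353)/(-114 + 164) = -(-1354)/50 = -1*(-677/25) = 677/25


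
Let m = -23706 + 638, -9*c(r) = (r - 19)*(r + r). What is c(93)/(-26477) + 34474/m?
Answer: -1316234155/916157154 ≈ -1.4367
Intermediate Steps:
c(r) = -2*r*(-19 + r)/9 (c(r) = -(r - 19)*(r + r)/9 = -(-19 + r)*2*r/9 = -2*r*(-19 + r)/9)
m = -23068
c(93)/(-26477) + 34474/m = ((2/9)*93*(19 - 1*93))/(-26477) + 34474/(-23068) = ((2/9)*93*(19 - 93))*(-1/26477) + 34474*(-1/23068) = ((2/9)*93*(-74))*(-1/26477) - 17237/11534 = -4588/3*(-1/26477) - 17237/11534 = 4588/79431 - 17237/11534 = -1316234155/916157154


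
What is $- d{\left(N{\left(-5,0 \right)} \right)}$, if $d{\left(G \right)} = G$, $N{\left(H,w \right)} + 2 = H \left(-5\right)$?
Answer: $-23$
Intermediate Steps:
$N{\left(H,w \right)} = -2 - 5 H$ ($N{\left(H,w \right)} = -2 + H \left(-5\right) = -2 - 5 H$)
$- d{\left(N{\left(-5,0 \right)} \right)} = - (-2 - -25) = - (-2 + 25) = \left(-1\right) 23 = -23$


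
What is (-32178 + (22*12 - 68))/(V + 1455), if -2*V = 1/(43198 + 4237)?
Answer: -3034132340/138035849 ≈ -21.981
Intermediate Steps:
V = -1/94870 (V = -1/(2*(43198 + 4237)) = -½/47435 = -½*1/47435 = -1/94870 ≈ -1.0541e-5)
(-32178 + (22*12 - 68))/(V + 1455) = (-32178 + (22*12 - 68))/(-1/94870 + 1455) = (-32178 + (264 - 68))/(138035849/94870) = (-32178 + 196)*(94870/138035849) = -31982*94870/138035849 = -3034132340/138035849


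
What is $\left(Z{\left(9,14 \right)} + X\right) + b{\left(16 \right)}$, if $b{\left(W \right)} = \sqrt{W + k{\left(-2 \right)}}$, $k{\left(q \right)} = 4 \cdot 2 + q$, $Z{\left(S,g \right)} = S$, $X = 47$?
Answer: $56 + \sqrt{22} \approx 60.69$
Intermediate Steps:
$k{\left(q \right)} = 8 + q$
$b{\left(W \right)} = \sqrt{6 + W}$ ($b{\left(W \right)} = \sqrt{W + \left(8 - 2\right)} = \sqrt{W + 6} = \sqrt{6 + W}$)
$\left(Z{\left(9,14 \right)} + X\right) + b{\left(16 \right)} = \left(9 + 47\right) + \sqrt{6 + 16} = 56 + \sqrt{22}$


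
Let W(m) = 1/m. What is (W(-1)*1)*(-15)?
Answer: 15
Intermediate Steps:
W(m) = 1/m
(W(-1)*1)*(-15) = (1/(-1))*(-15) = -1*1*(-15) = -1*(-15) = 15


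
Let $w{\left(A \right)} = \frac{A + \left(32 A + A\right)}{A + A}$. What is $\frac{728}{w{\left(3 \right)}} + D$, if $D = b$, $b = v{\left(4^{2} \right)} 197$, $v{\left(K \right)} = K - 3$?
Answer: $\frac{44265}{17} \approx 2603.8$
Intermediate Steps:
$w{\left(A \right)} = 17$ ($w{\left(A \right)} = \frac{A + 33 A}{2 A} = 34 A \frac{1}{2 A} = 17$)
$v{\left(K \right)} = -3 + K$
$b = 2561$ ($b = \left(-3 + 4^{2}\right) 197 = \left(-3 + 16\right) 197 = 13 \cdot 197 = 2561$)
$D = 2561$
$\frac{728}{w{\left(3 \right)}} + D = \frac{728}{17} + 2561 = \frac{44265}{17}$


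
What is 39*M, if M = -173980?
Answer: -6785220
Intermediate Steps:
39*M = 39*(-173980) = -6785220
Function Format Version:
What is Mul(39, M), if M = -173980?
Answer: -6785220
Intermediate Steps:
Mul(39, M) = Mul(39, -173980) = -6785220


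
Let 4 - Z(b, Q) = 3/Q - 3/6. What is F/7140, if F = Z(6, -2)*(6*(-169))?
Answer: -507/595 ≈ -0.85210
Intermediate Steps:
Z(b, Q) = 9/2 - 3/Q (Z(b, Q) = 4 - (3/Q - 3/6) = 4 - (3/Q - 3*⅙) = 4 - (3/Q - ½) = 4 - (-½ + 3/Q) = 4 + (½ - 3/Q) = 9/2 - 3/Q)
F = -6084 (F = (9/2 - 3/(-2))*(6*(-169)) = (9/2 - 3*(-½))*(-1014) = (9/2 + 3/2)*(-1014) = 6*(-1014) = -6084)
F/7140 = -6084/7140 = -6084*1/7140 = -507/595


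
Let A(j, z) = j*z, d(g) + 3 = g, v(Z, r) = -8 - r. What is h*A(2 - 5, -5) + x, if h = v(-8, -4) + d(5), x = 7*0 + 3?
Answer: -27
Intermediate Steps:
d(g) = -3 + g
x = 3 (x = 0 + 3 = 3)
h = -2 (h = (-8 - 1*(-4)) + (-3 + 5) = (-8 + 4) + 2 = -4 + 2 = -2)
h*A(2 - 5, -5) + x = -2*(2 - 5)*(-5) + 3 = -(-6)*(-5) + 3 = -2*15 + 3 = -30 + 3 = -27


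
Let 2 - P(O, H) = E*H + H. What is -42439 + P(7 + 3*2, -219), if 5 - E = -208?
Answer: 4429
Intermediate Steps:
E = 213 (E = 5 - 1*(-208) = 5 + 208 = 213)
P(O, H) = 2 - 214*H (P(O, H) = 2 - (213*H + H) = 2 - 214*H)
-42439 + P(7 + 3*2, -219) = -42439 + (2 - 214*(-219)) = -42439 + (2 + 46866) = -42439 + 46868 = 4429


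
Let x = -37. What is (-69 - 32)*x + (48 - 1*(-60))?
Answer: 3845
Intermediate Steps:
(-69 - 32)*x + (48 - 1*(-60)) = (-69 - 32)*(-37) + (48 - 1*(-60)) = -101*(-37) + (48 + 60) = 3737 + 108 = 3845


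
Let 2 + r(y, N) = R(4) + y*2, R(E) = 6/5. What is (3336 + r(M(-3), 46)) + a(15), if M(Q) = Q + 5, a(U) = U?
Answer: 16771/5 ≈ 3354.2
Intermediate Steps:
R(E) = 6/5 (R(E) = 6*(⅕) = 6/5)
M(Q) = 5 + Q
r(y, N) = -⅘ + 2*y (r(y, N) = -2 + (6/5 + y*2) = -2 + (6/5 + 2*y) = -⅘ + 2*y)
(3336 + r(M(-3), 46)) + a(15) = (3336 + (-⅘ + 2*(5 - 3))) + 15 = (3336 + (-⅘ + 2*2)) + 15 = (3336 + (-⅘ + 4)) + 15 = (3336 + 16/5) + 15 = 16696/5 + 15 = 16771/5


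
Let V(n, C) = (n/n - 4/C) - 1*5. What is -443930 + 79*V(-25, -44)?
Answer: -4886627/11 ≈ -4.4424e+5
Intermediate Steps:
V(n, C) = -4 - 4/C (V(n, C) = (1 - 4/C) - 5 = -4 - 4/C)
-443930 + 79*V(-25, -44) = -443930 + 79*(-4 - 4/(-44)) = -443930 + 79*(-4 - 4*(-1/44)) = -443930 + 79*(-4 + 1/11) = -443930 + 79*(-43/11) = -443930 - 3397/11 = -4886627/11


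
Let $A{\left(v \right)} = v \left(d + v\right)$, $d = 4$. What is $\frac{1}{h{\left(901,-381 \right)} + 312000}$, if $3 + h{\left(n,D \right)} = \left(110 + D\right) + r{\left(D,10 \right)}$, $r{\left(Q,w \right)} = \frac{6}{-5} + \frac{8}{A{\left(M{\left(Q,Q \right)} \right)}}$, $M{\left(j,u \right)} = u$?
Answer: $\frac{718185}{223876075528} \approx 3.208 \cdot 10^{-6}$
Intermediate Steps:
$A{\left(v \right)} = v \left(4 + v\right)$
$r{\left(Q,w \right)} = - \frac{6}{5} + \frac{8}{Q \left(4 + Q\right)}$ ($r{\left(Q,w \right)} = \frac{6}{-5} + \frac{8}{Q \left(4 + Q\right)} = 6 \left(- \frac{1}{5}\right) + 8 \frac{1}{Q \left(4 + Q\right)} = - \frac{6}{5} + \frac{8}{Q \left(4 + Q\right)}$)
$h{\left(n,D \right)} = 107 + D + \frac{2 \left(20 - 3 D \left(4 + D\right)\right)}{5 D \left(4 + D\right)}$ ($h{\left(n,D \right)} = -3 + \left(\left(110 + D\right) + \frac{2 \left(20 - 3 D \left(4 + D\right)\right)}{5 D \left(4 + D\right)}\right) = -3 + \left(110 + D + \frac{2 \left(20 - 3 D \left(4 + D\right)\right)}{5 D \left(4 + D\right)}\right) = 107 + D + \frac{2 \left(20 - 3 D \left(4 + D\right)\right)}{5 D \left(4 + D\right)}$)
$\frac{1}{h{\left(901,-381 \right)} + 312000} = \frac{1}{\frac{40 - 381 \left(4 - 381\right) \left(529 + 5 \left(-381\right)\right)}{5 \left(-381\right) \left(4 - 381\right)} + 312000} = \frac{1}{\frac{1}{5} \left(- \frac{1}{381}\right) \frac{1}{-377} \left(40 - - 143637 \left(529 - 1905\right)\right) + 312000} = \frac{1}{\frac{1}{5} \left(- \frac{1}{381}\right) \left(- \frac{1}{377}\right) \left(40 - \left(-143637\right) \left(-1376\right)\right) + 312000} = \frac{1}{\frac{1}{5} \left(- \frac{1}{381}\right) \left(- \frac{1}{377}\right) \left(40 - 197644512\right) + 312000} = \frac{1}{\frac{1}{5} \left(- \frac{1}{381}\right) \left(- \frac{1}{377}\right) \left(-197644472\right) + 312000} = \frac{1}{- \frac{197644472}{718185} + 312000} = \frac{1}{\frac{223876075528}{718185}} = \frac{718185}{223876075528}$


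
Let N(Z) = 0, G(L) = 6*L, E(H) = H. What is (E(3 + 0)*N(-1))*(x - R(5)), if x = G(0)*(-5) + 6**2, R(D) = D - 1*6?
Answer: 0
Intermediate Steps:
R(D) = -6 + D (R(D) = D - 6 = -6 + D)
x = 36 (x = (6*0)*(-5) + 6**2 = 0*(-5) + 36 = 0 + 36 = 36)
(E(3 + 0)*N(-1))*(x - R(5)) = ((3 + 0)*0)*(36 - (-6 + 5)) = (3*0)*(36 - 1*(-1)) = 0*(36 + 1) = 0*37 = 0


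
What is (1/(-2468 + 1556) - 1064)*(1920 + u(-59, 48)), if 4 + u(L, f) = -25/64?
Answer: -118966269031/58368 ≈ -2.0382e+6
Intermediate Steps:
u(L, f) = -281/64 (u(L, f) = -4 - 25/64 = -281/64)
(1/(-2468 + 1556) - 1064)*(1920 + u(-59, 48)) = (1/(-2468 + 1556) - 1064)*(1920 - 281/64) = (1/(-912) - 1064)*(122599/64) = (-1/912 - 1064)*(122599/64) = -970369/912*122599/64 = -118966269031/58368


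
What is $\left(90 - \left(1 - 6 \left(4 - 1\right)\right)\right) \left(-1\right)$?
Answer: $-107$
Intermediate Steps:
$\left(90 - \left(1 - 6 \left(4 - 1\right)\right)\right) \left(-1\right) = \left(90 + \left(6 \cdot 3 - 1\right)\right) \left(-1\right) = \left(90 + \left(18 - 1\right)\right) \left(-1\right) = \left(90 + 17\right) \left(-1\right) = 107 \left(-1\right) = -107$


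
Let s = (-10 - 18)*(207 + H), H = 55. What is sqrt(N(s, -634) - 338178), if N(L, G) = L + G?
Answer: 2*I*sqrt(86537) ≈ 588.34*I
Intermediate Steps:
s = -7336 (s = (-10 - 18)*(207 + 55) = -28*262 = -7336)
N(L, G) = G + L
sqrt(N(s, -634) - 338178) = sqrt((-634 - 7336) - 338178) = sqrt(-7970 - 338178) = sqrt(-346148) = 2*I*sqrt(86537)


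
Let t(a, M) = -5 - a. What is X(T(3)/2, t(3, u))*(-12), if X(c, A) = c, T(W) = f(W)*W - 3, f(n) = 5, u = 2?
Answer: -72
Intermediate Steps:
T(W) = -3 + 5*W (T(W) = 5*W - 3 = -3 + 5*W)
X(T(3)/2, t(3, u))*(-12) = ((-3 + 5*3)/2)*(-12) = ((-3 + 15)*(½))*(-12) = (12*(½))*(-12) = 6*(-12) = -72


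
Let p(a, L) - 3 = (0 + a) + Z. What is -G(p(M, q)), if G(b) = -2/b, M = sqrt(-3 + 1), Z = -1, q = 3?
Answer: 2/3 - I*sqrt(2)/3 ≈ 0.66667 - 0.4714*I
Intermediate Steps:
M = I*sqrt(2) (M = sqrt(-2) = I*sqrt(2) ≈ 1.4142*I)
p(a, L) = 2 + a (p(a, L) = 3 + ((0 + a) - 1) = 3 + (a - 1) = 3 + (-1 + a) = 2 + a)
-G(p(M, q)) = -(-2)/(2 + I*sqrt(2)) = 2/(2 + I*sqrt(2))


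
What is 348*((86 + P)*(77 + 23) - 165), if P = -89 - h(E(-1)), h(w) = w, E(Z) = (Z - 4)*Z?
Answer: -335820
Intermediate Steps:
E(Z) = Z*(-4 + Z) (E(Z) = (-4 + Z)*Z = Z*(-4 + Z))
P = -94 (P = -89 - (-1)*(-4 - 1) = -89 - (-1)*(-5) = -89 - 1*5 = -89 - 5 = -94)
348*((86 + P)*(77 + 23) - 165) = 348*((86 - 94)*(77 + 23) - 165) = 348*(-8*100 - 165) = 348*(-800 - 165) = 348*(-965) = -335820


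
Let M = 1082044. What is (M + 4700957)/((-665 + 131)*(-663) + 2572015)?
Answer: 5783001/2926057 ≈ 1.9764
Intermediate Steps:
(M + 4700957)/((-665 + 131)*(-663) + 2572015) = (1082044 + 4700957)/((-665 + 131)*(-663) + 2572015) = 5783001/(-534*(-663) + 2572015) = 5783001/(354042 + 2572015) = 5783001/2926057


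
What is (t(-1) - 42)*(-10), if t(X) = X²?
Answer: 410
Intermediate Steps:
(t(-1) - 42)*(-10) = ((-1)² - 42)*(-10) = (1 - 42)*(-10) = -41*(-10) = 410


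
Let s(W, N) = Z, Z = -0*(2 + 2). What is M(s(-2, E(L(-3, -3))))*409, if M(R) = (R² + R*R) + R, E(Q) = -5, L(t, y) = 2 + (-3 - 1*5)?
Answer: 0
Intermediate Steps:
L(t, y) = -6 (L(t, y) = 2 + (-3 - 5) = 2 - 8 = -6)
Z = 0 (Z = -0*4 = -1*0 = 0)
s(W, N) = 0
M(R) = R + 2*R² (M(R) = (R² + R²) + R = 2*R² + R = R + 2*R²)
M(s(-2, E(L(-3, -3))))*409 = (0*(1 + 2*0))*409 = (0*(1 + 0))*409 = (0*1)*409 = 0*409 = 0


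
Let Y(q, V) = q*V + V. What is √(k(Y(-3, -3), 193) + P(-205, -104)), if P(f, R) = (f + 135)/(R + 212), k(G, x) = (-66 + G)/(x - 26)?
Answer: I*√9103170/3006 ≈ 1.0037*I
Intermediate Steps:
Y(q, V) = V + V*q (Y(q, V) = V*q + V = V + V*q)
k(G, x) = (-66 + G)/(-26 + x)
P(f, R) = (135 + f)/(212 + R)
√(k(Y(-3, -3), 193) + P(-205, -104)) = √((-66 - 3*(1 - 3))/(-26 + 193) + (135 - 205)/(212 - 104)) = √((-66 - 3*(-2))/167 - 70/108) = √((-66 + 6)/167 + (1/108)*(-70)) = √((1/167)*(-60) - 35/54) = √(-60/167 - 35/54) = √(-9085/9018) = I*√9103170/3006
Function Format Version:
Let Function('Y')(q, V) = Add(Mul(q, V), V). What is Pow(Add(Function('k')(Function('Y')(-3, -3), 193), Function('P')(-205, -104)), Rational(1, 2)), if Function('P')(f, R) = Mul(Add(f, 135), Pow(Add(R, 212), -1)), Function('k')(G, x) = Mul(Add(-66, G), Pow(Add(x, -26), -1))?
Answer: Mul(Rational(1, 3006), I, Pow(9103170, Rational(1, 2))) ≈ Mul(1.0037, I)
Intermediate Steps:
Function('Y')(q, V) = Add(V, Mul(V, q)) (Function('Y')(q, V) = Add(Mul(V, q), V) = Add(V, Mul(V, q)))
Function('k')(G, x) = Mul(Pow(Add(-26, x), -1), Add(-66, G)) (Function('k')(G, x) = Mul(Add(-66, G), Pow(Add(-26, x), -1)) = Mul(Pow(Add(-26, x), -1), Add(-66, G)))
Function('P')(f, R) = Mul(Pow(Add(212, R), -1), Add(135, f)) (Function('P')(f, R) = Mul(Add(135, f), Pow(Add(212, R), -1)) = Mul(Pow(Add(212, R), -1), Add(135, f)))
Pow(Add(Function('k')(Function('Y')(-3, -3), 193), Function('P')(-205, -104)), Rational(1, 2)) = Pow(Add(Mul(Pow(Add(-26, 193), -1), Add(-66, Mul(-3, Add(1, -3)))), Mul(Pow(Add(212, -104), -1), Add(135, -205))), Rational(1, 2)) = Pow(Add(Mul(Pow(167, -1), Add(-66, Mul(-3, -2))), Mul(Pow(108, -1), -70)), Rational(1, 2)) = Pow(Add(Mul(Rational(1, 167), Add(-66, 6)), Mul(Rational(1, 108), -70)), Rational(1, 2)) = Pow(Add(Mul(Rational(1, 167), -60), Rational(-35, 54)), Rational(1, 2)) = Pow(Add(Rational(-60, 167), Rational(-35, 54)), Rational(1, 2)) = Pow(Rational(-9085, 9018), Rational(1, 2)) = Mul(Rational(1, 3006), I, Pow(9103170, Rational(1, 2)))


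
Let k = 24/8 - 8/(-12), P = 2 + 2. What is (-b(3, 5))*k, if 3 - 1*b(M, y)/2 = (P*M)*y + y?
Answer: 1364/3 ≈ 454.67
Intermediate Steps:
P = 4
k = 11/3 (k = 24*(⅛) - 8*(-1/12) = 3 + ⅔ = 11/3 ≈ 3.6667)
b(M, y) = 6 - 2*y - 8*M*y (b(M, y) = 6 - 2*((4*M)*y + y) = 6 - 2*(4*M*y + y) = 6 - 2*(y + 4*M*y) = 6 + (-2*y - 8*M*y) = 6 - 2*y - 8*M*y)
(-b(3, 5))*k = -(6 - 2*5 - 8*3*5)*(11/3) = -(6 - 10 - 120)*(11/3) = -1*(-124)*(11/3) = 124*(11/3) = 1364/3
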